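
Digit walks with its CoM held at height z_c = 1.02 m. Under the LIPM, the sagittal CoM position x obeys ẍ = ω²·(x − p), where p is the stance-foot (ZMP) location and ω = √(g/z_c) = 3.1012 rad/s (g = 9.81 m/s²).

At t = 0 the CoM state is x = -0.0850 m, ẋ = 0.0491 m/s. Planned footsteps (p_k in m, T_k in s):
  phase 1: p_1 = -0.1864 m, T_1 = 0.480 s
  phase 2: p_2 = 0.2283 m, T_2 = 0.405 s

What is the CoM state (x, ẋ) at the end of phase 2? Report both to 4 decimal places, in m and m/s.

x = 0.3559, ẋ = 0.7448

phase 1: p=-0.1864, T=0.480, ωT=1.488576, cosh=2.328238, sinh=2.102544; start (x,ẋ)=(-0.085000, 0.049100) → end (x,ẋ)=(0.082972, 0.775486)
phase 2: p=0.2283, T=0.405, ωT=1.255986, cosh=1.898047, sinh=1.613252; start (x,ẋ)=(0.082972, 0.775486) → end (x,ẋ)=(0.355870, 0.744830)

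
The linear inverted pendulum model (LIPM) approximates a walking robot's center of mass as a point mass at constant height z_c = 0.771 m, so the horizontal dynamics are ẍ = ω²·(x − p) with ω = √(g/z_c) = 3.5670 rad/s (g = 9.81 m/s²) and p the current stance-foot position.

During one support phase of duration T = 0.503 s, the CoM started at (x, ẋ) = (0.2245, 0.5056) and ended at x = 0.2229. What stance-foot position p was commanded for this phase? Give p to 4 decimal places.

ωT = 3.5670·0.503 = 1.794201; cosh(ωT) = 3.090464, sinh(ωT) = 2.924203
x(T) = p + (x₀−p)·cosh(ωT) + (ẋ₀/ω)·sinh(ωT) ⇒ p·(1 − cosh) = x(T) − x₀·cosh − (ẋ₀/ω)·sinh
numerator   = 0.2229 − (0.2245)·3.090464 − (0.5056/3.5670)·2.924203 = -0.885397
denominator = 1 − 3.090464 = -2.090464
p = -0.885397 / -2.090464 = 0.4235

p = 0.4235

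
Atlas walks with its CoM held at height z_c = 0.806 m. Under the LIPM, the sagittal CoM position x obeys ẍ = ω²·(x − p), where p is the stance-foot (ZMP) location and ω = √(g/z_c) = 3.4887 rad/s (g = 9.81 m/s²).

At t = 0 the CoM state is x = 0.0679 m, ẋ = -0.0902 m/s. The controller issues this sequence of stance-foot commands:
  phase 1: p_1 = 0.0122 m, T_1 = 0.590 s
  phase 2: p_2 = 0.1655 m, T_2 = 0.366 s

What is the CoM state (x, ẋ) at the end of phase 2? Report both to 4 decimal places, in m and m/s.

phase 1: p=0.0122, T=0.590, ωT=2.058333, cosh=3.980284, sinh=3.852617; start (x,ẋ)=(0.067900, -0.090200) → end (x,ẋ)=(0.134293, 0.389621)
phase 2: p=0.1655, T=0.366, ωT=1.276864, cosh=1.932145, sinh=1.653234; start (x,ẋ)=(0.134293, 0.389621) → end (x,ẋ)=(0.289838, 0.572813)

x = 0.2898, ẋ = 0.5728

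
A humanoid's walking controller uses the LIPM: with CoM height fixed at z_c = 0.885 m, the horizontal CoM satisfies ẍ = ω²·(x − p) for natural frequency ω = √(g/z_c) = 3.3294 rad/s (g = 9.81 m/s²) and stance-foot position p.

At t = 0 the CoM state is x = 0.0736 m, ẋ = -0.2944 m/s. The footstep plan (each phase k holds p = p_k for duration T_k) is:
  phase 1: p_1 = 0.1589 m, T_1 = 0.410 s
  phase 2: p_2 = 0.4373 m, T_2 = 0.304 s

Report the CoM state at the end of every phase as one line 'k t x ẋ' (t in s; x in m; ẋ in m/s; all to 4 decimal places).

1 0.4100 -0.1808 -1.1338
2 0.7140 -0.9321 -4.2232

phase 1: p=0.1589, T=0.410, ωT=1.365054, cosh=2.085651, sinh=1.830284; start (x,ẋ)=(0.073600, -0.294400) → end (x,ẋ)=(-0.180848, -1.133812)
phase 2: p=0.4373, T=0.304, ωT=1.012138, cosh=1.557459, sinh=1.194018; start (x,ẋ)=(-0.180848, -1.133812) → end (x,ẋ)=(-0.932057, -4.223226)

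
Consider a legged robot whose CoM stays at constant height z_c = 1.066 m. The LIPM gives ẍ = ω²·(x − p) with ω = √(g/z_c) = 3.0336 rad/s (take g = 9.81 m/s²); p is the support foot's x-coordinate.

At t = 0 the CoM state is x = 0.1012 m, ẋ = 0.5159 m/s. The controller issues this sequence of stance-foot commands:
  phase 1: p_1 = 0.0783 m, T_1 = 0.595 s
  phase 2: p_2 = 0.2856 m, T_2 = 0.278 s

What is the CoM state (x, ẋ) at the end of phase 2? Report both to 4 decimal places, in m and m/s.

phase 1: p=0.0783, T=0.595, ωT=1.804992, cosh=3.122199, sinh=2.957724; start (x,ẋ)=(0.101200, 0.515900) → end (x,ẋ)=(0.652795, 1.816214)
phase 2: p=0.2856, T=0.278, ωT=0.843341, cosh=1.377195, sinh=0.946924; start (x,ẋ)=(0.652795, 1.816214) → end (x,ẋ)=(1.358221, 3.556079)

x = 1.3582, ẋ = 3.5561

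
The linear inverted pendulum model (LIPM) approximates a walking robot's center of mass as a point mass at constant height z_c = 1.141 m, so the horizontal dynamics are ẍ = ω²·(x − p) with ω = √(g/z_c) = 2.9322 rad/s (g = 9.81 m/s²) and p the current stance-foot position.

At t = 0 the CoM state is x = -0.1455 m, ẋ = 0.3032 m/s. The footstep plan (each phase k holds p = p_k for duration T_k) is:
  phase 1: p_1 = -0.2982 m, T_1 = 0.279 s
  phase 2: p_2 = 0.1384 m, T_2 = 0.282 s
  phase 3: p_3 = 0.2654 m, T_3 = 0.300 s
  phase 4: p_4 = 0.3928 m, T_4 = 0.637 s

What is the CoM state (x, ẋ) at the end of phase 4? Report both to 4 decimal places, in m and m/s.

phase 1: p=-0.2982, T=0.279, ωT=0.818084, cosh=1.353715, sinh=0.912438; start (x,ẋ)=(-0.145500, 0.303200) → end (x,ẋ)=(0.002862, 0.818988)
phase 2: p=0.1384, T=0.282, ωT=0.826880, cosh=1.361794, sinh=0.924382; start (x,ẋ)=(0.002862, 0.818988) → end (x,ẋ)=(0.212012, 0.747920)
phase 3: p=0.2654, T=0.300, ωT=0.879660, cosh=1.412502, sinh=0.997578; start (x,ẋ)=(0.212012, 0.747920) → end (x,ẋ)=(0.444443, 0.900274)
phase 4: p=0.3928, T=0.637, ωT=1.867811, cosh=3.314286, sinh=3.159825; start (x,ẋ)=(0.444443, 0.900274) → end (x,ẋ)=(1.534122, 3.462251)

x = 1.5341, ẋ = 3.4623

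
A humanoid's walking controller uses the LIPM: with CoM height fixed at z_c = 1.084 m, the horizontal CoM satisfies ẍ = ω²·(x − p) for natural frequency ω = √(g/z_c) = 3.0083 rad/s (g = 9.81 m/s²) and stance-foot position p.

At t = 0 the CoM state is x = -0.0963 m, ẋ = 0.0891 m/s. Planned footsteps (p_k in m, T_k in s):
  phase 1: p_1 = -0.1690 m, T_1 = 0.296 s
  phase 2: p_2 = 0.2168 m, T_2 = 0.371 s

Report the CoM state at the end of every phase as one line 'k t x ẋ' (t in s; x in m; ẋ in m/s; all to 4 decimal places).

phase 1: p=-0.1690, T=0.296, ωT=0.890457, cosh=1.423355, sinh=1.012887; start (x,ẋ)=(-0.096300, 0.089100) → end (x,ẋ)=(-0.035522, 0.348343)
phase 2: p=0.2168, T=0.371, ωT=1.116079, cosh=1.690211, sinh=1.362650; start (x,ẋ)=(-0.035522, 0.348343) → end (x,ẋ)=(-0.051892, -0.445562)

1 0.2960 -0.0355 0.3483
2 0.6670 -0.0519 -0.4456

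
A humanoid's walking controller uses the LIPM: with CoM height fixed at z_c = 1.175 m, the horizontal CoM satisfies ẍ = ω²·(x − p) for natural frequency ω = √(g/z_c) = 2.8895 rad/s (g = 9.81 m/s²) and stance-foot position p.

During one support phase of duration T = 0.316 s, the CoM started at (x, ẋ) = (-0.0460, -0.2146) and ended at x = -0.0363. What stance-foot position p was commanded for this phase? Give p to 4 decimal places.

p = -0.2415

ωT = 2.8895·0.316 = 0.913082; cosh(ωT) = 1.446638, sinh(ωT) = 1.045353
x(T) = p + (x₀−p)·cosh(ωT) + (ẋ₀/ω)·sinh(ωT) ⇒ p·(1 − cosh) = x(T) − x₀·cosh − (ẋ₀/ω)·sinh
numerator   = -0.0363 − (-0.0460)·1.446638 − (-0.2146/2.8895)·1.045353 = 0.107883
denominator = 1 − 1.446638 = -0.446638
p = 0.107883 / -0.446638 = -0.2415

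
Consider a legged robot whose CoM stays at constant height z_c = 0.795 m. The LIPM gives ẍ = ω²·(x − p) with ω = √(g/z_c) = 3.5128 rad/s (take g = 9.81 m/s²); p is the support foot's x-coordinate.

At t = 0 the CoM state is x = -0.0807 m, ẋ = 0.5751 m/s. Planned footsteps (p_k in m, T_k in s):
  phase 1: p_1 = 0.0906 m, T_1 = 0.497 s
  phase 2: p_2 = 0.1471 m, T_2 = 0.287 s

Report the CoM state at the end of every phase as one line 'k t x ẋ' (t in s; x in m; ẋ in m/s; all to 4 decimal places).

1 0.4970 0.0396 0.0263
2 0.7840 -0.0109 -0.4075

phase 1: p=0.0906, T=0.497, ωT=1.745862, cosh=2.952666, sinh=2.778171; start (x,ẋ)=(-0.080700, 0.575100) → end (x,ẋ)=(0.039638, 0.026334)
phase 2: p=0.1471, T=0.287, ωT=1.008174, cosh=1.552738, sinh=1.187853; start (x,ẋ)=(0.039638, 0.026334) → end (x,ẋ)=(-0.010855, -0.407515)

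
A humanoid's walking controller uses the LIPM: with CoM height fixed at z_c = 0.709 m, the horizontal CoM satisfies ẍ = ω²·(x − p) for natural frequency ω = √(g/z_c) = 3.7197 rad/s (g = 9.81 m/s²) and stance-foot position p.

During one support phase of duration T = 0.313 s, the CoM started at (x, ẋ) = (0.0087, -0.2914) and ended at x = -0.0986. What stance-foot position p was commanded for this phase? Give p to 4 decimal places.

ωT = 3.7197·0.313 = 1.164266; cosh(ωT) = 1.757861, sinh(ωT) = 1.445710
x(T) = p + (x₀−p)·cosh(ωT) + (ẋ₀/ω)·sinh(ωT) ⇒ p·(1 − cosh) = x(T) − x₀·cosh − (ẋ₀/ω)·sinh
numerator   = -0.0986 − (0.0087)·1.757861 − (-0.2914/3.7197)·1.445710 = -0.000637
denominator = 1 − 1.757861 = -0.757861
p = -0.000637 / -0.757861 = 0.0008

p = 0.0008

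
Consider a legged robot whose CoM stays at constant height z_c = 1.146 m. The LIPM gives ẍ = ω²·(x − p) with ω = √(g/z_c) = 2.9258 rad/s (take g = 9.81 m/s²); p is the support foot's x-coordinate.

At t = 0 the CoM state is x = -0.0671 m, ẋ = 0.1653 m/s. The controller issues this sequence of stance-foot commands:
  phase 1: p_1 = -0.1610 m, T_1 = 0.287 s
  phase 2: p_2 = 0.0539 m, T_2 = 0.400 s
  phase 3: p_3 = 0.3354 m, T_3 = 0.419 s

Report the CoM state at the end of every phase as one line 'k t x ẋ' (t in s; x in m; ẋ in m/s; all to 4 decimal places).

phase 1: p=-0.1610, T=0.287, ωT=0.839705, cosh=1.373760, sinh=0.941922; start (x,ẋ)=(-0.067100, 0.165300) → end (x,ẋ)=(0.021212, 0.485859)
phase 2: p=0.0539, T=0.400, ωT=1.170320, cosh=1.766646, sinh=1.456378; start (x,ẋ)=(0.021212, 0.485859) → end (x,ẋ)=(0.237999, 0.719057)
phase 3: p=0.3354, T=0.419, ωT=1.225910, cosh=1.850378, sinh=1.556888; start (x,ẋ)=(0.237999, 0.719057) → end (x,ẋ)=(0.537798, 0.886851)

1 0.2870 0.0212 0.4859
2 0.6870 0.2380 0.7191
3 1.1060 0.5378 0.8869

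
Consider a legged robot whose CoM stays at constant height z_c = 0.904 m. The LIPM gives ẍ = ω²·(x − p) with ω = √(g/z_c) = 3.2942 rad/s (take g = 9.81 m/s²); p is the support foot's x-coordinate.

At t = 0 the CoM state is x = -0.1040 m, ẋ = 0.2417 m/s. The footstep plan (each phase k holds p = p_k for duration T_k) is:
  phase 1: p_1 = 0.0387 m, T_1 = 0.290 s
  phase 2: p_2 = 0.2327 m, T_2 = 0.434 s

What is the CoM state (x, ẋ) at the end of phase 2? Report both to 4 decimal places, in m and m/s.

x = -0.5821, ẋ = -2.4656

phase 1: p=0.0387, T=0.290, ωT=0.955318, cosh=1.492093, sinh=1.107404; start (x,ẋ)=(-0.104000, 0.241700) → end (x,ẋ)=(-0.092970, -0.159932)
phase 2: p=0.2327, T=0.434, ωT=1.429683, cosh=2.208379, sinh=1.968995; start (x,ẋ)=(-0.092970, -0.159932) → end (x,ẋ)=(-0.582097, -2.465571)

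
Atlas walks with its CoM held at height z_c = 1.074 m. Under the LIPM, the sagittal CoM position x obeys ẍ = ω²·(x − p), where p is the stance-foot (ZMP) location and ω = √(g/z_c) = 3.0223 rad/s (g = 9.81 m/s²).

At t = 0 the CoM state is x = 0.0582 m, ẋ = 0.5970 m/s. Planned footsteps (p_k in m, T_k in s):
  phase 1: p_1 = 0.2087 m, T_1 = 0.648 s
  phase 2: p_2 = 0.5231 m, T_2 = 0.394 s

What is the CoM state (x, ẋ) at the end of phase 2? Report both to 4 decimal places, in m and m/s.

x = 0.4991, ẋ = 0.2613

phase 1: p=0.2087, T=0.648, ωT=1.958450, cosh=3.614706, sinh=3.473629; start (x,ẋ)=(0.058200, 0.597000) → end (x,ẋ)=(0.350839, 0.577978)
phase 2: p=0.5231, T=0.394, ωT=1.190786, cosh=1.796824, sinh=1.492842; start (x,ẋ)=(0.350839, 0.577978) → end (x,ẋ)=(0.499064, 0.261313)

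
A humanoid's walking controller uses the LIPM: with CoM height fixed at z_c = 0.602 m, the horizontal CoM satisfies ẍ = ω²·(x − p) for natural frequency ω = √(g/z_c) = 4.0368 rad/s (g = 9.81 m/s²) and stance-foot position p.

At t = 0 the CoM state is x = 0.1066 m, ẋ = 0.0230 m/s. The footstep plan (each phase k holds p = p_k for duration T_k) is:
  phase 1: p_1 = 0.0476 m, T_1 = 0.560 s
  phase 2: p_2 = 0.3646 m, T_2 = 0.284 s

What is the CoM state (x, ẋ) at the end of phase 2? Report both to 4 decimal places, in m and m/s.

phase 1: p=0.0476, T=0.560, ωT=2.260608, cosh=4.846602, sinh=4.742315; start (x,ẋ)=(0.106600, 0.023000) → end (x,ẋ)=(0.360569, 1.240955)
phase 2: p=0.3646, T=0.284, ωT=1.146451, cosh=1.732384, sinh=1.414621; start (x,ẋ)=(0.360569, 1.240955) → end (x,ẋ)=(0.792487, 2.126792)

x = 0.7925, ẋ = 2.1268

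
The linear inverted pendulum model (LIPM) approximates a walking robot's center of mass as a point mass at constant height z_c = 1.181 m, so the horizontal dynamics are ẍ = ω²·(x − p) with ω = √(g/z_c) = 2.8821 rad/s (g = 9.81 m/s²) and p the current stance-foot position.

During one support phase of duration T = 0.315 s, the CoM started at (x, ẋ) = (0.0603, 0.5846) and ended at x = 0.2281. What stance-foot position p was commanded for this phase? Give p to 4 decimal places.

ωT = 2.8821·0.315 = 0.907861; cosh(ωT) = 1.441201, sinh(ωT) = 1.037815
x(T) = p + (x₀−p)·cosh(ωT) + (ẋ₀/ω)·sinh(ωT) ⇒ p·(1 − cosh) = x(T) − x₀·cosh − (ẋ₀/ω)·sinh
numerator   = 0.2281 − (0.0603)·1.441201 − (0.5846/2.8821)·1.037815 = -0.069313
denominator = 1 − 1.441201 = -0.441201
p = -0.069313 / -0.441201 = 0.1571

p = 0.1571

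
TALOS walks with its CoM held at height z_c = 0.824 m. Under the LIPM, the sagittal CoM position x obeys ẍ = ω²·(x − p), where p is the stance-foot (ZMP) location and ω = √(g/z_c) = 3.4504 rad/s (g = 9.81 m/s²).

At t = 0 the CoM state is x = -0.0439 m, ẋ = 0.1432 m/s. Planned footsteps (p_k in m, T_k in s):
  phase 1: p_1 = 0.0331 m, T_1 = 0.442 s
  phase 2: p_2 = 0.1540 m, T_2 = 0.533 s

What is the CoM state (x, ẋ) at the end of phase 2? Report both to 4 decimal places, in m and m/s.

x = -0.7510, ẋ = -3.0422

phase 1: p=0.0331, T=0.442, ωT=1.525077, cosh=2.406550, sinh=2.188946; start (x,ẋ)=(-0.043900, 0.143200) → end (x,ẋ)=(-0.061358, -0.236943)
phase 2: p=0.1540, T=0.533, ωT=1.839063, cosh=3.224804, sinh=3.065838; start (x,ẋ)=(-0.061358, -0.236943) → end (x,ẋ)=(-0.751021, -3.042228)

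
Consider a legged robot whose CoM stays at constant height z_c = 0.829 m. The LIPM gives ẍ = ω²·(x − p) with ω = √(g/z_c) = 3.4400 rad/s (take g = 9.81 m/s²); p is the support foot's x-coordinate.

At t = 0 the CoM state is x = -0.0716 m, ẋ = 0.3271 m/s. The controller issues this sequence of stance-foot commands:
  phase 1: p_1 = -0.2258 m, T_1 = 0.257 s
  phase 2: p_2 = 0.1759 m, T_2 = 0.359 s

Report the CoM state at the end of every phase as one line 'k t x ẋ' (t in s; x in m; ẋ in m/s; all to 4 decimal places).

phase 1: p=-0.2258, T=0.257, ωT=0.884080, cosh=1.416925, sinh=1.003831; start (x,ẋ)=(-0.071600, 0.327100) → end (x,ẋ)=(0.088141, 0.995956)
phase 2: p=0.1759, T=0.359, ωT=1.234960, cosh=1.864544, sinh=1.573697; start (x,ẋ)=(0.088141, 0.995956) → end (x,ẋ)=(0.467891, 1.381921)

1 0.2570 0.0881 0.9960
2 0.6160 0.4679 1.3819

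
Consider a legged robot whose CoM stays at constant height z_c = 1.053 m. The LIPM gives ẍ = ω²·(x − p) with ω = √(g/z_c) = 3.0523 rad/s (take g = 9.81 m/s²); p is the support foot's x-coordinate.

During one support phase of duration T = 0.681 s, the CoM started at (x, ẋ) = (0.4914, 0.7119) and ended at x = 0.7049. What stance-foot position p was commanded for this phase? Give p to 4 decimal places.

p = 0.7215

ωT = 3.0523·0.681 = 2.078616; cosh(ωT) = 4.059252, sinh(ωT) = 3.934149
x(T) = p + (x₀−p)·cosh(ωT) + (ẋ₀/ω)·sinh(ωT) ⇒ p·(1 − cosh) = x(T) − x₀·cosh − (ẋ₀/ω)·sinh
numerator   = 0.7049 − (0.4914)·4.059252 − (0.7119/3.0523)·3.934149 = -2.207394
denominator = 1 − 4.059252 = -3.059252
p = -2.207394 / -3.059252 = 0.7215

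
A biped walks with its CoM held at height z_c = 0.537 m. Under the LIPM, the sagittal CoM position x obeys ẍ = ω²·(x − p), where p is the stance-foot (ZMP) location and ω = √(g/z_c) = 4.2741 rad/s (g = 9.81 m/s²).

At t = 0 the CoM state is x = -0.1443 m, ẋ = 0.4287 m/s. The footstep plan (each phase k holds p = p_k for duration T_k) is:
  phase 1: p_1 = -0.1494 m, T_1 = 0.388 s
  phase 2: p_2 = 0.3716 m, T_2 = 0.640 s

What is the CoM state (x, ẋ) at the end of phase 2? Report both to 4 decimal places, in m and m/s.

x = 0.6041, ẋ = 1.1431

phase 1: p=-0.1494, T=0.388, ωT=1.658351, cosh=2.720549, sinh=2.530096; start (x,ẋ)=(-0.144300, 0.428700) → end (x,ẋ)=(0.118248, 1.221450)
phase 2: p=0.3716, T=0.640, ωT=2.735424, cosh=7.740573, sinh=7.675706; start (x,ẋ)=(0.118248, 1.221450) → end (x,ẋ)=(0.604070, 1.143070)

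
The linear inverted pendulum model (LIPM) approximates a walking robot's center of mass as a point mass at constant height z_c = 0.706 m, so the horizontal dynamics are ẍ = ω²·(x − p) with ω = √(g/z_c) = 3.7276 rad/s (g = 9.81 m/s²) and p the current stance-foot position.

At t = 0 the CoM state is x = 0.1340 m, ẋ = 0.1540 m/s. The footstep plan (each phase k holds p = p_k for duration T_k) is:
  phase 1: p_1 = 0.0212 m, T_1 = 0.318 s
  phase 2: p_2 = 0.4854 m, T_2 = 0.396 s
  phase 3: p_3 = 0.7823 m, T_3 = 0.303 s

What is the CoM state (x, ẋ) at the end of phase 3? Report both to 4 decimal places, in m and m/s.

phase 1: p=0.0212, T=0.318, ωT=1.185377, cosh=1.788775, sinh=1.483144; start (x,ẋ)=(0.134000, 0.154000) → end (x,ẋ)=(0.284248, 0.899094)
phase 2: p=0.4854, T=0.396, ωT=1.476130, cosh=2.302248, sinh=2.073728; start (x,ẋ)=(0.284248, 0.899094) → end (x,ẋ)=(0.522479, 0.515024)
phase 3: p=0.7823, T=0.303, ωT=1.129463, cosh=1.708600, sinh=1.385394; start (x,ẋ)=(0.522479, 0.515024) → end (x,ẋ)=(0.529782, -0.461797)

x = 0.5298, ẋ = -0.4618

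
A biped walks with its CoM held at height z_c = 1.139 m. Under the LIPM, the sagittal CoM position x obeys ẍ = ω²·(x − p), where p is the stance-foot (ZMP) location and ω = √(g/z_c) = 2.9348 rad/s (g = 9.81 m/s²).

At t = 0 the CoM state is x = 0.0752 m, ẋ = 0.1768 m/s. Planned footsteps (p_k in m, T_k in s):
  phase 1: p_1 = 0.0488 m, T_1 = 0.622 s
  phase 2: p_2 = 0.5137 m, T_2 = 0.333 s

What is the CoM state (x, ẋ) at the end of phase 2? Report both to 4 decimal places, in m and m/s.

phase 1: p=0.0488, T=0.622, ωT=1.825446, cosh=3.183353, sinh=3.022207; start (x,ẋ)=(0.075200, 0.176800) → end (x,ẋ)=(0.314906, 0.796973)
phase 2: p=0.5137, T=0.333, ωT=0.977288, cosh=1.516786, sinh=1.140455; start (x,ẋ)=(0.314906, 0.796973) → end (x,ẋ)=(0.521874, 0.543473)

x = 0.5219, ẋ = 0.5435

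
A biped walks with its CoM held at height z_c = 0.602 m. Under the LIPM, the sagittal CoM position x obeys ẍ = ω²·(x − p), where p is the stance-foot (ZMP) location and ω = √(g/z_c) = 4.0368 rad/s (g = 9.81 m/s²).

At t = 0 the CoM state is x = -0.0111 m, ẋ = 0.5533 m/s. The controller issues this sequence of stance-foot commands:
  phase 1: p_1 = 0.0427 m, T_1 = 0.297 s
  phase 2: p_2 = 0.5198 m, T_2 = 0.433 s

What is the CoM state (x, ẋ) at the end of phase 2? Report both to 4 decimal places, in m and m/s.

phase 1: p=0.0427, T=0.297, ωT=1.198930, cosh=1.809041, sinh=1.507524; start (x,ẋ)=(-0.011100, 0.553300) → end (x,ẋ)=(0.152001, 0.673538)
phase 2: p=0.5198, T=0.433, ωT=1.747934, cosh=2.958431, sinh=2.784297; start (x,ẋ)=(0.152001, 0.673538) → end (x,ẋ)=(-0.103749, -2.141317)

x = -0.1037, ẋ = -2.1413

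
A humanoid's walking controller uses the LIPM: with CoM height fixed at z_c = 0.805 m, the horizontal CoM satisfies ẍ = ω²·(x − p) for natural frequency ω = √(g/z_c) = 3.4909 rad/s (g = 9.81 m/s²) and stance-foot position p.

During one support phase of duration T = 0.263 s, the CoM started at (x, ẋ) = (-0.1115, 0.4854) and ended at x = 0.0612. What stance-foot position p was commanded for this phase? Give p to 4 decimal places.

ωT = 3.4909·0.263 = 0.918107; cosh(ωT) = 1.451909, sinh(ωT) = 1.052635
x(T) = p + (x₀−p)·cosh(ωT) + (ẋ₀/ω)·sinh(ωT) ⇒ p·(1 − cosh) = x(T) − x₀·cosh − (ẋ₀/ω)·sinh
numerator   = 0.0612 − (-0.1115)·1.451909 − (0.4854/3.4909)·1.052635 = 0.076722
denominator = 1 − 1.451909 = -0.451909
p = 0.076722 / -0.451909 = -0.1698

p = -0.1698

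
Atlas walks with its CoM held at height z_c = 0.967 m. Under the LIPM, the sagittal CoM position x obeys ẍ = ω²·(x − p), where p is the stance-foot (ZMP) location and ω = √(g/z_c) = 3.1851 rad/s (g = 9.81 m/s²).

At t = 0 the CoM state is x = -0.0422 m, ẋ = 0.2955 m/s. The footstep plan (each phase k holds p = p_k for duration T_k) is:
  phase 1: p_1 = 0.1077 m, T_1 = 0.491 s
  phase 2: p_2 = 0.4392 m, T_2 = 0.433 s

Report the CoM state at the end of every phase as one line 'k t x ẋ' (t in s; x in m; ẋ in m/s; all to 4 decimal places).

1 0.4910 -0.0541 -0.3537
2 0.9240 -0.8091 -3.6694

phase 1: p=0.1077, T=0.491, ωT=1.563884, cosh=2.493331, sinh=2.284010; start (x,ẋ)=(-0.042200, 0.295500) → end (x,ẋ)=(-0.054150, -0.353713)
phase 2: p=0.4392, T=0.433, ωT=1.379148, cosh=2.111655, sinh=1.859862; start (x,ẋ)=(-0.054150, -0.353713) → end (x,ẋ)=(-0.809127, -3.669448)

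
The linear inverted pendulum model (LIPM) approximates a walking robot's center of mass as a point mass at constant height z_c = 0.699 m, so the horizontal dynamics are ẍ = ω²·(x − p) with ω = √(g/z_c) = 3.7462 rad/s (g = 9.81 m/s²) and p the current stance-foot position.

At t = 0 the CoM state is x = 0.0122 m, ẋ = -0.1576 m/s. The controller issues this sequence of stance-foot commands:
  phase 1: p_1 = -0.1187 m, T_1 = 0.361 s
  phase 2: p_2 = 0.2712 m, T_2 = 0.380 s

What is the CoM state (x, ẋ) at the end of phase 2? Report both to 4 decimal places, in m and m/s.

phase 1: p=-0.1187, T=0.361, ωT=1.352378, cosh=2.062617, sinh=1.803993; start (x,ẋ)=(0.012200, -0.157600) → end (x,ẋ)=(0.075404, 0.559569)
phase 2: p=0.2712, T=0.380, ωT=1.423556, cosh=2.196357, sinh=1.955501; start (x,ẋ)=(0.075404, 0.559569) → end (x,ẋ)=(0.133255, -0.205329)

x = 0.1333, ẋ = -0.2053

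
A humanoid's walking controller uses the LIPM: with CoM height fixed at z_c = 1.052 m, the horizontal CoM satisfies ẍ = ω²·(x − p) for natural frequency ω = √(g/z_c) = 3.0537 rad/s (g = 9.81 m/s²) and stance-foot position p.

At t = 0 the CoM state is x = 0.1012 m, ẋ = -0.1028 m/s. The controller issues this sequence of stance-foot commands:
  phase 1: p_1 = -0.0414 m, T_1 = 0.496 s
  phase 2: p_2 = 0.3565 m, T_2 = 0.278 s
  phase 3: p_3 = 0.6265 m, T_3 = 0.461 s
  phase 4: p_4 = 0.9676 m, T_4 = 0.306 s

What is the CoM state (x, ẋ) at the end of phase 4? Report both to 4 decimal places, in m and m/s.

x = 0.2271, ẋ = -1.7278

phase 1: p=-0.0414, T=0.496, ωT=1.514635, cosh=2.383825, sinh=2.163937; start (x,ẋ)=(0.101200, -0.102800) → end (x,ẋ)=(0.225687, 0.697246)
phase 2: p=0.3565, T=0.278, ωT=0.848929, cosh=1.382507, sinh=0.954634; start (x,ẋ)=(0.225687, 0.697246) → end (x,ẋ)=(0.393619, 0.582604)
phase 3: p=0.6265, T=0.461, ωT=1.407756, cosh=2.165732, sinh=1.921041; start (x,ẋ)=(0.393619, 0.582604) → end (x,ẋ)=(0.488651, -0.104380)
phase 4: p=0.9676, T=0.306, ωT=0.934432, cosh=1.469288, sinh=1.076479; start (x,ẋ)=(0.488651, -0.104380) → end (x,ẋ)=(0.227090, -1.727788)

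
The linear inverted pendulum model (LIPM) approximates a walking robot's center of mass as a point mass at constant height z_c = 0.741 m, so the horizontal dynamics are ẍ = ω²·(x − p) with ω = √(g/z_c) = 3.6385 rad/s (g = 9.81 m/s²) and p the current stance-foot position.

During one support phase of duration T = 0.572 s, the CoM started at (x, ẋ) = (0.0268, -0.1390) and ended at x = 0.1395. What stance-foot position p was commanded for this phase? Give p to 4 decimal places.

ωT = 3.6385·0.572 = 2.081222; cosh(ωT) = 4.069517, sinh(ωT) = 3.944739
x(T) = p + (x₀−p)·cosh(ωT) + (ẋ₀/ω)·sinh(ωT) ⇒ p·(1 − cosh) = x(T) − x₀·cosh − (ẋ₀/ω)·sinh
numerator   = 0.1395 − (0.0268)·4.069517 − (-0.1390/3.6385)·3.944739 = 0.181136
denominator = 1 − 4.069517 = -3.069517
p = 0.181136 / -3.069517 = -0.0590

p = -0.0590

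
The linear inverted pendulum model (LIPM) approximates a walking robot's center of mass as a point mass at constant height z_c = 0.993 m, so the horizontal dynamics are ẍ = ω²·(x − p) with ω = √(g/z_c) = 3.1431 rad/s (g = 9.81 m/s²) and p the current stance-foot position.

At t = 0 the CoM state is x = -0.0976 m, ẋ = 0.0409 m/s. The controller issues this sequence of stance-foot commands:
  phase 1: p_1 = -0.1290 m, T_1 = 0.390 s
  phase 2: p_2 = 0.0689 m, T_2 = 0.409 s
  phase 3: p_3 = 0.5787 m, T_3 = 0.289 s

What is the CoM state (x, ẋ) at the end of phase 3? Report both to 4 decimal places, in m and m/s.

phase 1: p=-0.1290, T=0.390, ωT=1.225809, cosh=1.850221, sinh=1.556701; start (x,ẋ)=(-0.097600, 0.040900) → end (x,ẋ)=(-0.050646, 0.229310)
phase 2: p=0.0689, T=0.409, ωT=1.285528, cosh=1.946541, sinh=1.670036; start (x,ẋ)=(-0.050646, 0.229310) → end (x,ẋ)=(-0.041962, -0.181148)
phase 3: p=0.5787, T=0.289, ωT=0.908356, cosh=1.441714, sinh=1.038527; start (x,ẋ)=(-0.041962, -0.181148) → end (x,ẋ)=(-0.375970, -2.287124)

x = -0.3760, ẋ = -2.2871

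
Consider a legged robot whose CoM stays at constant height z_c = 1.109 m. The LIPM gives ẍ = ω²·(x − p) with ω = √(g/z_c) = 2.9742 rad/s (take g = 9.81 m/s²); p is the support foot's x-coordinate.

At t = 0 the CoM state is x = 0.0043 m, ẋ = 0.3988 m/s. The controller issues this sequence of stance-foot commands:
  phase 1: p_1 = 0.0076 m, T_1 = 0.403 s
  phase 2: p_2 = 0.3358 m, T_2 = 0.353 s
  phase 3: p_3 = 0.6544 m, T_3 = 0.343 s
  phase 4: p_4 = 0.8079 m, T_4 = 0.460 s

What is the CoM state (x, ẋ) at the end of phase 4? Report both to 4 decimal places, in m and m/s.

x = 0.3717, ẋ = -1.0589

phase 1: p=0.0076, T=0.403, ωT=1.198603, cosh=1.808548, sinh=1.506933; start (x,ẋ)=(0.004300, 0.398800) → end (x,ẋ)=(0.203691, 0.706459)
phase 2: p=0.3358, T=0.353, ωT=1.049893, cosh=1.603660, sinh=1.253684; start (x,ẋ)=(0.203691, 0.706459) → end (x,ẋ)=(0.421729, 0.640324)
phase 3: p=0.6544, T=0.343, ωT=1.020151, cosh=1.567077, sinh=1.206536; start (x,ẋ)=(0.421729, 0.640324) → end (x,ẋ)=(0.549544, 0.168500)
phase 4: p=0.8079, T=0.460, ωT=1.368132, cosh=2.091294, sinh=1.836712; start (x,ẋ)=(0.549544, 0.168500) → end (x,ẋ)=(0.371659, -1.058949)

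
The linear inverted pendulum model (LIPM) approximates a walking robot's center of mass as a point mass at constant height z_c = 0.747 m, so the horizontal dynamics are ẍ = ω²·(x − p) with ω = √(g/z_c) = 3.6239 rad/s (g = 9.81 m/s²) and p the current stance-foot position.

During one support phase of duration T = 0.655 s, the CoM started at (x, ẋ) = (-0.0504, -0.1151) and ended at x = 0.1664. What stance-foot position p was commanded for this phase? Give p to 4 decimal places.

ωT = 3.6239·0.655 = 2.373655; cosh(ωT) = 5.414849, sinh(ωT) = 5.321709
x(T) = p + (x₀−p)·cosh(ωT) + (ẋ₀/ω)·sinh(ωT) ⇒ p·(1 − cosh) = x(T) − x₀·cosh − (ẋ₀/ω)·sinh
numerator   = 0.1664 − (-0.0504)·5.414849 − (-0.1151/3.6239)·5.321709 = 0.608333
denominator = 1 − 5.414849 = -4.414849
p = 0.608333 / -4.414849 = -0.1378

p = -0.1378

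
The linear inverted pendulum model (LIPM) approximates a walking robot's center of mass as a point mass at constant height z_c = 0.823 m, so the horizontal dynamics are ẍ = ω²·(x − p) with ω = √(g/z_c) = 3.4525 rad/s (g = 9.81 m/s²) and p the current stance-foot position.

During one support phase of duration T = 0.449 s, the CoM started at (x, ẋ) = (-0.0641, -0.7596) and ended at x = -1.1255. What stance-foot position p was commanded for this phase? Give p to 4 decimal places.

ωT = 3.4525·0.449 = 1.550173; cosh(ωT) = 2.462247, sinh(ωT) = 2.250036
x(T) = p + (x₀−p)·cosh(ωT) + (ẋ₀/ω)·sinh(ωT) ⇒ p·(1 − cosh) = x(T) − x₀·cosh − (ẋ₀/ω)·sinh
numerator   = -1.1255 − (-0.0641)·2.462247 − (-0.7596/3.4525)·2.250036 = -0.472629
denominator = 1 − 2.462247 = -1.462247
p = -0.472629 / -1.462247 = 0.3232

p = 0.3232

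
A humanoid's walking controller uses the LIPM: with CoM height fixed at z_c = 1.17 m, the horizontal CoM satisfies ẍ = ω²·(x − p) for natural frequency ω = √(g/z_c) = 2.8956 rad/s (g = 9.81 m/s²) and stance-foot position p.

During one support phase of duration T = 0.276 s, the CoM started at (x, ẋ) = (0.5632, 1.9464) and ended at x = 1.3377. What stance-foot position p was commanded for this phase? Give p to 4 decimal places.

p = 0.0338

ωT = 2.8956·0.276 = 0.799186; cosh(ωT) = 1.336712, sinh(ωT) = 0.887017
x(T) = p + (x₀−p)·cosh(ωT) + (ẋ₀/ω)·sinh(ωT) ⇒ p·(1 − cosh) = x(T) − x₀·cosh − (ẋ₀/ω)·sinh
numerator   = 1.3377 − (0.5632)·1.336712 − (1.9464/2.8956)·0.887017 = -0.011382
denominator = 1 − 1.336712 = -0.336712
p = -0.011382 / -0.336712 = 0.0338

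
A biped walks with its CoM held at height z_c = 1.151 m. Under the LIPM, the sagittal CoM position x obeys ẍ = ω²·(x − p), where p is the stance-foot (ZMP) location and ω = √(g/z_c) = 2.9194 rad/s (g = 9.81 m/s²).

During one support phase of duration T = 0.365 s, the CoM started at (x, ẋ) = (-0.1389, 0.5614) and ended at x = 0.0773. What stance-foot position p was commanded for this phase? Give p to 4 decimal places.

ωT = 2.9194·0.365 = 1.065581; cosh(ωT) = 1.623526, sinh(ωT) = 1.278999
x(T) = p + (x₀−p)·cosh(ωT) + (ẋ₀/ω)·sinh(ωT) ⇒ p·(1 − cosh) = x(T) − x₀·cosh − (ẋ₀/ω)·sinh
numerator   = 0.0773 − (-0.1389)·1.623526 − (0.5614/2.9194)·1.278999 = 0.056857
denominator = 1 − 1.623526 = -0.623526
p = 0.056857 / -0.623526 = -0.0912

p = -0.0912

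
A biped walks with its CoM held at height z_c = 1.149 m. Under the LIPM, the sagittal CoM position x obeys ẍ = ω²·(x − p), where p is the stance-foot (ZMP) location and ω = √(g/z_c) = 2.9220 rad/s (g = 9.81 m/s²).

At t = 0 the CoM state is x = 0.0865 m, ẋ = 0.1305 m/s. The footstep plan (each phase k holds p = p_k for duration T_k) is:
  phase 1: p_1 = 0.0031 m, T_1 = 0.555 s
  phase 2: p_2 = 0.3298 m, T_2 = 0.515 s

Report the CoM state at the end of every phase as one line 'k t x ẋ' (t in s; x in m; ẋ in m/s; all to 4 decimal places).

phase 1: p=0.0031, T=0.555, ωT=1.621710, cosh=2.629650, sinh=2.432089; start (x,ẋ)=(0.086500, 0.130500) → end (x,ẋ)=(0.331033, 0.935857)
phase 2: p=0.3298, T=0.515, ωT=1.504830, cosh=2.362722, sinh=2.140666; start (x,ẋ)=(0.331033, 0.935857) → end (x,ẋ)=(1.018324, 2.218880)

1 0.5550 0.3310 0.9359
2 1.0700 1.0183 2.2189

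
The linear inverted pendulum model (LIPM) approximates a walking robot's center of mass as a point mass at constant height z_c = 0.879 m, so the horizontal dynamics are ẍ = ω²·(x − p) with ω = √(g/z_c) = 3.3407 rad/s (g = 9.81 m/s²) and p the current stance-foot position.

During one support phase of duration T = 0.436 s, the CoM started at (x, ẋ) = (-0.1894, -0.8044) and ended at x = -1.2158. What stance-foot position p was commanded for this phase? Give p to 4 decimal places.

p = 0.2368

ωT = 3.3407·0.436 = 1.456545; cosh(ωT) = 2.262074, sinh(ωT) = 2.029034
x(T) = p + (x₀−p)·cosh(ωT) + (ẋ₀/ω)·sinh(ωT) ⇒ p·(1 − cosh) = x(T) − x₀·cosh − (ẋ₀/ω)·sinh
numerator   = -1.2158 − (-0.1894)·2.262074 − (-0.8044/3.3407)·2.029034 = -0.298796
denominator = 1 − 2.262074 = -1.262074
p = -0.298796 / -1.262074 = 0.2368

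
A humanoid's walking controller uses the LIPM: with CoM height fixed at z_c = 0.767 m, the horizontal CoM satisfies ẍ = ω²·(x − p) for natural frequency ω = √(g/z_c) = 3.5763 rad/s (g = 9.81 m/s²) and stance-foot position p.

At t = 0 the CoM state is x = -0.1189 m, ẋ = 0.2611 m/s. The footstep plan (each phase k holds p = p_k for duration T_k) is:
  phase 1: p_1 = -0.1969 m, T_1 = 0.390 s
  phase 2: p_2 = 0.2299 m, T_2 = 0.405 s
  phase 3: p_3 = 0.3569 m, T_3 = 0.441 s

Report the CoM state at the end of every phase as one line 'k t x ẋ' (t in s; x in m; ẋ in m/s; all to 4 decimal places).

phase 1: p=-0.1969, T=0.390, ωT=1.394757, cosh=2.140944, sinh=1.893050; start (x,ẋ)=(-0.118900, 0.261100) → end (x,ẋ)=(0.108302, 1.087069)
phase 2: p=0.2299, T=0.405, ωT=1.448402, cosh=2.245625, sinh=2.010680; start (x,ẋ)=(0.108302, 1.087069) → end (x,ẋ)=(0.568013, 1.566766)
phase 3: p=0.3569, T=0.441, ωT=1.577148, cosh=2.523847, sinh=2.317284; start (x,ẋ)=(0.568013, 1.566766) → end (x,ẋ)=(1.904912, 5.703835)

1 0.3900 0.1083 1.0871
2 0.7950 0.5680 1.5668
3 1.2360 1.9049 5.7038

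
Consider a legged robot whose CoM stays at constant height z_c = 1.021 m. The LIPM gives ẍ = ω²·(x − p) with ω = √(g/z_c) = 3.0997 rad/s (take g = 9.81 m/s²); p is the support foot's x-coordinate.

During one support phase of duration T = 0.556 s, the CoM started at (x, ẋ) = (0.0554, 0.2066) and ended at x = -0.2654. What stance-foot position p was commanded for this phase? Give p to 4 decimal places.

ωT = 3.0997·0.556 = 1.723433; cosh(ωT) = 2.891093, sinh(ωT) = 2.712641
x(T) = p + (x₀−p)·cosh(ωT) + (ẋ₀/ω)·sinh(ωT) ⇒ p·(1 − cosh) = x(T) − x₀·cosh − (ẋ₀/ω)·sinh
numerator   = -0.2654 − (0.0554)·2.891093 − (0.2066/3.0997)·2.712641 = -0.606368
denominator = 1 − 2.891093 = -1.891093
p = -0.606368 / -1.891093 = 0.3206

p = 0.3206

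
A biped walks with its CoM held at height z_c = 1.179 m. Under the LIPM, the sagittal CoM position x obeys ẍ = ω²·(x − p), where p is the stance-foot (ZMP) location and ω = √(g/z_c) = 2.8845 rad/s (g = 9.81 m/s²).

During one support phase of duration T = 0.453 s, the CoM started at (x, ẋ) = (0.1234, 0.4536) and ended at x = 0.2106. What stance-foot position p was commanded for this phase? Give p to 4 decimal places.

p = 0.3086

ωT = 2.8845·0.453 = 1.306679; cosh(ωT) = 1.982301, sinh(ωT) = 1.711583
x(T) = p + (x₀−p)·cosh(ωT) + (ẋ₀/ω)·sinh(ωT) ⇒ p·(1 − cosh) = x(T) − x₀·cosh − (ẋ₀/ω)·sinh
numerator   = 0.2106 − (0.1234)·1.982301 − (0.4536/2.8845)·1.711583 = -0.303170
denominator = 1 − 1.982301 = -0.982301
p = -0.303170 / -0.982301 = 0.3086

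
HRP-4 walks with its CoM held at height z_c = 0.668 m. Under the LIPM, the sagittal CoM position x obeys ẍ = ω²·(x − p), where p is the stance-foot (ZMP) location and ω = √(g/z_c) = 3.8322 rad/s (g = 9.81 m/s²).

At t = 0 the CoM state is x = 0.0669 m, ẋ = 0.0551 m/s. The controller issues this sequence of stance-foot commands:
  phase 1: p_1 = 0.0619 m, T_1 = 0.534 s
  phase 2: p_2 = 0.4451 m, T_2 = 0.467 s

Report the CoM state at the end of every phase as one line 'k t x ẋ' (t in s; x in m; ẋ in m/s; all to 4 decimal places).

phase 1: p=0.0619, T=0.534, ωT=2.046395, cosh=3.934573, sinh=3.805373; start (x,ẋ)=(0.066900, 0.055100) → end (x,ẋ)=(0.136287, 0.289710)
phase 2: p=0.4451, T=0.467, ωT=1.789637, cosh=3.077151, sinh=2.910130; start (x,ẋ)=(0.136287, 0.289710) → end (x,ẋ)=(-0.285161, -2.552462)

1 0.5340 0.1363 0.2897
2 1.0010 -0.2852 -2.5525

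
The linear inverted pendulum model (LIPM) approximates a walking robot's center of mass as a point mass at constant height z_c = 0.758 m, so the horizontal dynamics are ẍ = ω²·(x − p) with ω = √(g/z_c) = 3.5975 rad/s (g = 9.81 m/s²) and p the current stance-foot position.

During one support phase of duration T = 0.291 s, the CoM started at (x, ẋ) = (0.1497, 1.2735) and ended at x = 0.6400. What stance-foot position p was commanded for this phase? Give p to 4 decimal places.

ωT = 3.5975·0.291 = 1.046872; cosh(ωT) = 1.599881, sinh(ωT) = 1.248847
x(T) = p + (x₀−p)·cosh(ωT) + (ẋ₀/ω)·sinh(ωT) ⇒ p·(1 − cosh) = x(T) − x₀·cosh − (ẋ₀/ω)·sinh
numerator   = 0.6400 − (0.1497)·1.599881 − (1.2735/3.5975)·1.248847 = -0.041589
denominator = 1 − 1.599881 = -0.599881
p = -0.041589 / -0.599881 = 0.0693

p = 0.0693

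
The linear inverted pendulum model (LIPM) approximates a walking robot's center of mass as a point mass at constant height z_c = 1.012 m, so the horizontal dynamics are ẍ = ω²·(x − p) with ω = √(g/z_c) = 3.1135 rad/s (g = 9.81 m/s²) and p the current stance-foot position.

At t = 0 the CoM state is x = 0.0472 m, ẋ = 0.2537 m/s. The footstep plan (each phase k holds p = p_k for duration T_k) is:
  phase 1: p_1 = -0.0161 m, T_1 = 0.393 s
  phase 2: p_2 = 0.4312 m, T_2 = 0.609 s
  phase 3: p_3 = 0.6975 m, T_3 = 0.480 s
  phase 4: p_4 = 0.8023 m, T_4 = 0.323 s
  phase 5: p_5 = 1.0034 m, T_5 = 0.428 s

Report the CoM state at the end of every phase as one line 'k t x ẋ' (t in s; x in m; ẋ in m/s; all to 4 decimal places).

phase 1: p=-0.0161, T=0.393, ωT=1.223606, cosh=1.846795, sinh=1.552627; start (x,ẋ)=(0.047200, 0.253700) → end (x,ẋ)=(0.227316, 0.774531)
phase 2: p=0.4312, T=0.609, ωT=1.896122, cosh=3.405082, sinh=3.254932; start (x,ẋ)=(0.227316, 0.774531) → end (x,ẋ)=(0.546673, 0.571135)
phase 3: p=0.6975, T=0.480, ωT=1.494480, cosh=2.340692, sinh=2.116327; start (x,ẋ)=(0.546673, 0.571135) → end (x,ẋ)=(0.732676, 0.343024)
phase 4: p=0.8023, T=0.323, ωT=1.005661, cosh=1.549758, sinh=1.183955; start (x,ẋ)=(0.732676, 0.343024) → end (x,ẋ)=(0.824839, 0.274953)
phase 5: p=1.0034, T=0.428, ωT=1.332578, cosh=2.027300, sinh=1.763504; start (x,ẋ)=(0.824839, 0.274953) → end (x,ẋ)=(0.797139, -0.423005)

1 0.3930 0.2273 0.7745
2 1.0020 0.5467 0.5711
3 1.4820 0.7327 0.3430
4 1.8050 0.8248 0.2750
5 2.2330 0.7971 -0.4230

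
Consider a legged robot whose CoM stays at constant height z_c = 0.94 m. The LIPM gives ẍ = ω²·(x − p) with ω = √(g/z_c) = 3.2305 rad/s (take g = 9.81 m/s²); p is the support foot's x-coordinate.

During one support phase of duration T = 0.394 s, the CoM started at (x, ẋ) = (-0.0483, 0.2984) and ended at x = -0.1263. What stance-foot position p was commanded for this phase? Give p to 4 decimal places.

ωT = 3.2305·0.394 = 1.272817; cosh(ωT) = 1.925470, sinh(ωT) = 1.645428
x(T) = p + (x₀−p)·cosh(ωT) + (ẋ₀/ω)·sinh(ωT) ⇒ p·(1 − cosh) = x(T) − x₀·cosh − (ẋ₀/ω)·sinh
numerator   = -0.1263 − (-0.0483)·1.925470 − (0.2984/3.2305)·1.645428 = -0.185287
denominator = 1 − 1.925470 = -0.925470
p = -0.185287 / -0.925470 = 0.2002

p = 0.2002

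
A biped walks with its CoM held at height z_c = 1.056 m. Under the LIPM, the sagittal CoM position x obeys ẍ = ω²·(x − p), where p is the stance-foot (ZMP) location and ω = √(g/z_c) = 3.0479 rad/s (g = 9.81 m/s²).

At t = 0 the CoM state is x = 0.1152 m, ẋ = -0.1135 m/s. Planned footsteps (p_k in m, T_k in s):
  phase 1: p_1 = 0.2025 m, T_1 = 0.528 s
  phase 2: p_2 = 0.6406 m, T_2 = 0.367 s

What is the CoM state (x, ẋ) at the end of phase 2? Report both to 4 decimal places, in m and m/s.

x = -1.0558, ẋ = -4.7240

phase 1: p=0.2025, T=0.528, ωT=1.609291, cosh=2.599648, sinh=2.399619; start (x,ẋ)=(0.115200, -0.113500) → end (x,ẋ)=(-0.113808, -0.933555)
phase 2: p=0.6406, T=0.367, ωT=1.118579, cosh=1.693623, sinh=1.366880; start (x,ẋ)=(-0.113808, -0.933555) → end (x,ẋ)=(-1.055751, -4.724039)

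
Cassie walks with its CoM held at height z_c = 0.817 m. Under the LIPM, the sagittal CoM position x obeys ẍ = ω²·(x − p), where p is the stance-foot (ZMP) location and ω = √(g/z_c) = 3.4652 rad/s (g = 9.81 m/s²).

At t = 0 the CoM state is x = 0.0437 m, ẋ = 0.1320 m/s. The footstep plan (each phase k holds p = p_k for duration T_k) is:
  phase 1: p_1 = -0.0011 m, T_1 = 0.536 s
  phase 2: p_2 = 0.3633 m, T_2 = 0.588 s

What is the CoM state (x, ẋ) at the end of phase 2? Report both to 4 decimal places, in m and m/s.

x = 0.9789, ẋ = 2.2975

phase 1: p=-0.0011, T=0.536, ωT=1.857347, cosh=3.281402, sinh=3.125316; start (x,ẋ)=(0.043700, 0.132000) → end (x,ẋ)=(0.264960, 0.918322)
phase 2: p=0.3633, T=0.588, ωT=2.037538, cosh=3.901022, sinh=3.770673; start (x,ẋ)=(0.264960, 0.918322) → end (x,ẋ)=(0.978948, 2.297466)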